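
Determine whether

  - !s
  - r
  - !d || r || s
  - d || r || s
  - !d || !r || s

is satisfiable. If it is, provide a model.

Unit clause (!s) forces s = False.
Unit clause (r) forces r = True.
In (!d || !r || s) only !d is left, so d = False.
Check each clause:
  (!s): !s holds.
  (r): r holds.
  (!d || r || s): !d holds.
  (d || r || s): r holds.
  (!d || !r || s): !d holds.
All clauses satisfied.

d = False; s = False; r = True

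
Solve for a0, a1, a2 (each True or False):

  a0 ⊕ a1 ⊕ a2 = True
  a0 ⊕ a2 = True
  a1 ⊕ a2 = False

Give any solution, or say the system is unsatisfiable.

a0: True, a1: False, a2: False

a0 ⊕ a1 ⊕ a2 = T ⊕ F ⊕ F = True ✓
a0 ⊕ a2 = T ⊕ F = True ✓
a1 ⊕ a2 = F ⊕ F = False ✓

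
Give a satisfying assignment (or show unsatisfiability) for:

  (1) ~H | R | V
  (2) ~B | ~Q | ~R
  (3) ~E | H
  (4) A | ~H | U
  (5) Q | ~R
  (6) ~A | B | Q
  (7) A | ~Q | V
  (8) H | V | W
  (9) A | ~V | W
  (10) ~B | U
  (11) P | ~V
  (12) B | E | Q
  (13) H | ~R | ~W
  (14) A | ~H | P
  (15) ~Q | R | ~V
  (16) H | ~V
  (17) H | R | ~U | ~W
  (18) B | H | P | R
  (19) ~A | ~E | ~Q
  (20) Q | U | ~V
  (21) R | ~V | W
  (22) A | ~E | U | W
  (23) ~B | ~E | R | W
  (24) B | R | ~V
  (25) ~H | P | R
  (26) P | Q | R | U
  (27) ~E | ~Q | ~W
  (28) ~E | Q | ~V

Set B = False.
Set Q = True.
Set P = True.
Set U = False.
Set E = False.
Set R = True.
Try A = False:
  (A | ~H | U) forces H = False.
  (A | ~Q | V) forces V = True.
  clause (H | ~V) is falsified — backtrack.
So A = True.
Set V = True.
  then (H | ~V) forces H = True.
Set W = True.
All clauses satisfied.

B = False; Q = True; P = True; U = False; E = False; R = True; A = True; V = True; H = True; W = True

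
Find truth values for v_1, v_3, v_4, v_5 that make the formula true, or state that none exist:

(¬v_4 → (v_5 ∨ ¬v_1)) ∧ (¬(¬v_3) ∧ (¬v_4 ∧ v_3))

v_1 = True, v_3 = True, v_4 = False, v_5 = True

  ¬v_4 → (v_5 ∨ ¬v_1) = True
    ¬v_4 = True
    v_5 ∨ ¬v_1 = True
      ¬v_1 = False
  ¬(¬v_3) ∧ (¬v_4 ∧ v_3) = True
    ¬(¬v_3) = True
      ¬v_3 = False
    ¬v_4 ∧ v_3 = True
      ¬v_4 = True
Both conjuncts True, so the formula holds.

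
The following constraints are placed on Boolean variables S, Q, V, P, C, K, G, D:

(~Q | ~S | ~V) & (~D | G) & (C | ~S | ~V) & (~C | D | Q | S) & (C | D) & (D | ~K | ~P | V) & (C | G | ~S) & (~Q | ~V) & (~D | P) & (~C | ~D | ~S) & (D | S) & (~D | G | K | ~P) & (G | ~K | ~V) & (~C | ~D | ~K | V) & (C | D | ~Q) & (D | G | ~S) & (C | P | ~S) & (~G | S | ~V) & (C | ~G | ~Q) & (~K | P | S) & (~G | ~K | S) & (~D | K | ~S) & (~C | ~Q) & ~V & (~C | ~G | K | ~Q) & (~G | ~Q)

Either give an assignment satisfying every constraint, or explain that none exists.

Unit clause (~V) forces V = False.
Set S = False.
  then (D | S) forces D = True.
  then (~D | G) forces G = True.
  then (~D | P) forces P = True.
  then (~G | ~K | S) forces K = False.
  then (~G | ~Q) forces Q = False.
Set C = False.
All clauses satisfied.

S: False; Q: False; V: False; P: True; C: False; K: False; G: True; D: True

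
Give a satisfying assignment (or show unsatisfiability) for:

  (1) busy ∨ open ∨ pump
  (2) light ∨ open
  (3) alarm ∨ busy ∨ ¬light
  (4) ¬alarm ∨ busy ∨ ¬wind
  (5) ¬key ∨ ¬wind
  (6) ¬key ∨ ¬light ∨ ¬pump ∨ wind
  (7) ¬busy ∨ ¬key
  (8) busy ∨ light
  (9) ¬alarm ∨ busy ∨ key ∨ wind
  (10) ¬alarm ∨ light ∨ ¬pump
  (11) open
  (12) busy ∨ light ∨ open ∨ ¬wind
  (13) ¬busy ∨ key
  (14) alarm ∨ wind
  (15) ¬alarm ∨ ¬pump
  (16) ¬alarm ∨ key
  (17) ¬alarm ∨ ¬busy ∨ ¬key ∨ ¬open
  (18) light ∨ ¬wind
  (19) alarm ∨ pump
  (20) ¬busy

light: True, open: True, wind: False, key: True, busy: False, pump: False, alarm: True

Unit clause (open) forces open = True.
Unit clause (¬busy) forces busy = False.
In (busy ∨ light) only light is left, so light = True.
In (alarm ∨ busy ∨ ¬light) only alarm is left, so alarm = True.
In (¬alarm ∨ busy ∨ ¬wind) only ¬wind is left, so wind = False.
In (¬alarm ∨ busy ∨ key ∨ wind) only key is left, so key = True.
In (¬alarm ∨ ¬pump) only ¬pump is left, so pump = False.
All clauses satisfied.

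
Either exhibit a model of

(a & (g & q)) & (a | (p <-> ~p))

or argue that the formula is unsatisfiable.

a = True; q = True; g = True; p = False

  a & (g & q) = True
    g & q = True
  a | (p <-> ~p) = True
    p <-> ~p = False
      ~p = True
Both conjuncts True, so the formula holds.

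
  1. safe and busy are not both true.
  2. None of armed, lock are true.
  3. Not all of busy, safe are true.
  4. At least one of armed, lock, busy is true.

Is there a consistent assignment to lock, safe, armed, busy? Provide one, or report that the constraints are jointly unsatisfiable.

lock: False, safe: False, armed: False, busy: True

  (1) safe=F, busy=T — not both ✓
  (2) {armed, lock}: 0 true — none ✓
  (3) {busy, safe}: 1/2 true — not all ✓
  (4) {armed, lock, busy}: 1 true — at least one ✓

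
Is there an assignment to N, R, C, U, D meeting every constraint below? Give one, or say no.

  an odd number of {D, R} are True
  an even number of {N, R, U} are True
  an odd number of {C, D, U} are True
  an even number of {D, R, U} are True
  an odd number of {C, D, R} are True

N=F, R=T, C=F, U=T, D=F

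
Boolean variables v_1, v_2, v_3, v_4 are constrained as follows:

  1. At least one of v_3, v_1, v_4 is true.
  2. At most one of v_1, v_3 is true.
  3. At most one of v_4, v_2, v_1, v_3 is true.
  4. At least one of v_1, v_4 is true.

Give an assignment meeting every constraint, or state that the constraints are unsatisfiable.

v_1 = True; v_2 = False; v_3 = False; v_4 = False

  (1) {v_3, v_1, v_4}: 1 true — at least one ✓
  (2) {v_1, v_3}: 1 true — at most one ✓
  (3) {v_4, v_2, v_1, v_3}: 1 true — at most one ✓
  (4) {v_1, v_4}: 1 true — at least one ✓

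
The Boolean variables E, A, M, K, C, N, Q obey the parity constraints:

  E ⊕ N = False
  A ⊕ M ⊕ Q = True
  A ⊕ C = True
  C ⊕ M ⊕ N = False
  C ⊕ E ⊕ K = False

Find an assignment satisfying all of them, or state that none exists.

E=T; A=T; M=T; K=T; C=F; N=T; Q=T

E ⊕ N = T ⊕ T = False ✓
A ⊕ M ⊕ Q = T ⊕ T ⊕ T = True ✓
A ⊕ C = T ⊕ F = True ✓
C ⊕ M ⊕ N = F ⊕ T ⊕ T = False ✓
C ⊕ E ⊕ K = F ⊕ T ⊕ T = False ✓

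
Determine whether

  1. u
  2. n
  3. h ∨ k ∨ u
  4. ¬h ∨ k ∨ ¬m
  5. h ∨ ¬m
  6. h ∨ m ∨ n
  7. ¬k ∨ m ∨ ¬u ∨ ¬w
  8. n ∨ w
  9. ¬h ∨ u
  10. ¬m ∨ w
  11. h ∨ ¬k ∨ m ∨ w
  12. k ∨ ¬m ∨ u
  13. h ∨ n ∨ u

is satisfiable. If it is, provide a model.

Unit clause (u) forces u = True.
Unit clause (n) forces n = True.
Set w = False.
  then (¬m ∨ w) forces m = False.
Set k = True.
  then (h ∨ ¬k ∨ m ∨ w) forces h = True.
All clauses satisfied.

u=T; w=F; k=T; m=F; n=T; h=T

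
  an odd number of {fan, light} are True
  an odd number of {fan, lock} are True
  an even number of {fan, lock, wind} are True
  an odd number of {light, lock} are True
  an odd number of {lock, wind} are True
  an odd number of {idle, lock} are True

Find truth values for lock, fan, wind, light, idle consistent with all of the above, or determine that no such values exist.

Adding constraints 1, 2, 4 mod 2: every variable appears an even number of times on the left, so the left side is 0.
But the right sides sum to 1 (mod 2). 0 ≠ 1 — the system is inconsistent.

UNSATISFIABLE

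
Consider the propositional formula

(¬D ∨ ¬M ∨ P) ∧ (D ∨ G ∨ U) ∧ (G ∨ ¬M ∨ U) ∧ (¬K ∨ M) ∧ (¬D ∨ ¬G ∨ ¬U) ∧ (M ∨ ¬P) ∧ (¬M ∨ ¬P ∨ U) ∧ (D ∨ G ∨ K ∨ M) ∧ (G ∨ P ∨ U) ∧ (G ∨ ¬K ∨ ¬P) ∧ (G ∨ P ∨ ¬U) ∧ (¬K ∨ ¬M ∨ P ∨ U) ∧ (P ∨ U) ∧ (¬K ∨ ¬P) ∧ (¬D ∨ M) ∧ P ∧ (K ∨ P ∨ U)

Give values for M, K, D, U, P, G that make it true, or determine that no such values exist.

Unit clause (P) forces P = True.
In (M ∨ ¬P) only M is left, so M = True.
In (¬M ∨ ¬P ∨ U) only U is left, so U = True.
In (¬K ∨ ¬P) only ¬K is left, so K = False.
Set D = False.
Set G = False.
All clauses satisfied.

M: True, K: False, D: False, U: True, P: True, G: False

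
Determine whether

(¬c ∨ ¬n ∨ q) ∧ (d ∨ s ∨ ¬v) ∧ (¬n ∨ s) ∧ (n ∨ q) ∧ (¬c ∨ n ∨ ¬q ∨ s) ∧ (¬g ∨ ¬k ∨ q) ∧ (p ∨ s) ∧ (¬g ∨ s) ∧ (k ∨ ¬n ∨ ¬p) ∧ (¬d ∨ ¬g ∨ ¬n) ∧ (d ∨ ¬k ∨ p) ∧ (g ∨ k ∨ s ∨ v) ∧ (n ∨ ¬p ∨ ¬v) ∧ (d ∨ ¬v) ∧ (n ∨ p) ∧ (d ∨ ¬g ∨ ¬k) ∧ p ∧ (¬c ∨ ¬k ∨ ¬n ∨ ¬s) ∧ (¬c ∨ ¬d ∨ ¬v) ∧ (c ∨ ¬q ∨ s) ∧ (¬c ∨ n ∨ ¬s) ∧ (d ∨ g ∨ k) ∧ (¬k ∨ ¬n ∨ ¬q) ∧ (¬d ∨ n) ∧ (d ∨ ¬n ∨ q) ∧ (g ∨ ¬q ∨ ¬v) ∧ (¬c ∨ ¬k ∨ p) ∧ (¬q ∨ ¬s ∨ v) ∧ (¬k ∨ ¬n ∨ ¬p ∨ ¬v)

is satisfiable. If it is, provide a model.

c=F, k=T, d=T, p=T, s=T, n=T, v=F, g=F, q=F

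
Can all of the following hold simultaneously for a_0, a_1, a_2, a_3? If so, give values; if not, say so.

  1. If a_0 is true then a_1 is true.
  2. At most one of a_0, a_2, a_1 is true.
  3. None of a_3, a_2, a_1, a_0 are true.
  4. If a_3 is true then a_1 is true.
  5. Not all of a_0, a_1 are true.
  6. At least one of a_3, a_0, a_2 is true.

Case a_0 = True:
  Constraint (3) is violated (a_0=T) — contradiction.
Case a_0 = False:
  (3) forces a_3 = False.
  (3) forces a_2 = False.
  Constraint (6) is violated (a_3=F, a_0=F, a_2=F) — contradiction.
Both cases fail — unsatisfiable.

Unsatisfiable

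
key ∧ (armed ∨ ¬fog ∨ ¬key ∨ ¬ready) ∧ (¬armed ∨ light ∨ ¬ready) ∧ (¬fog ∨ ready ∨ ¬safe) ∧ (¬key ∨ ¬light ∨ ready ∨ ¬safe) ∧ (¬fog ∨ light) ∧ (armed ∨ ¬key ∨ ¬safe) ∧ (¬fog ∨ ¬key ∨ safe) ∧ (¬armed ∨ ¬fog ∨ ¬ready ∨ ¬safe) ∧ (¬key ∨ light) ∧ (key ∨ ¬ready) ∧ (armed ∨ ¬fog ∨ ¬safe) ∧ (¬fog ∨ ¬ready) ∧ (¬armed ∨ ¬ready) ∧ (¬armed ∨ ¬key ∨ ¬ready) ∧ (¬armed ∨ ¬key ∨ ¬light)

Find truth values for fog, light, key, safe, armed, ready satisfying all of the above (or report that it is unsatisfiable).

fog = False, light = True, key = True, safe = False, armed = False, ready = True

Unit clause (key) forces key = True.
In (¬key ∨ light) only light is left, so light = True.
In (¬armed ∨ ¬key ∨ ¬light) only ¬armed is left, so armed = False.
In (armed ∨ ¬key ∨ ¬safe) only ¬safe is left, so safe = False.
In (¬fog ∨ ¬key ∨ safe) only ¬fog is left, so fog = False.
Set ready = True.
All clauses satisfied.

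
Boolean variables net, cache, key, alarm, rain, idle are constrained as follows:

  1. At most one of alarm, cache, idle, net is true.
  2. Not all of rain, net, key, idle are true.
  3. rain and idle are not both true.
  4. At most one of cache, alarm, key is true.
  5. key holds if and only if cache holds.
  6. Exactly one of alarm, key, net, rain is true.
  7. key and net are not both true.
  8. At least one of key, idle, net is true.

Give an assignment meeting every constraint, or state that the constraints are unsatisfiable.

net = True, cache = False, key = False, alarm = False, rain = False, idle = False

  (1) {alarm, cache, idle, net}: 1 true — at most one ✓
  (2) {rain, net, key, idle}: 1/4 true — not all ✓
  (3) rain=F, idle=F — not both ✓
  (4) {cache, alarm, key}: 0 true — at most one ✓
  (5) key=F, cache=F — same ✓
  (6) {alarm, key, net, rain}: 1 true — exactly one ✓
  (7) key=F, net=T — not both ✓
  (8) {key, idle, net}: 1 true — at least one ✓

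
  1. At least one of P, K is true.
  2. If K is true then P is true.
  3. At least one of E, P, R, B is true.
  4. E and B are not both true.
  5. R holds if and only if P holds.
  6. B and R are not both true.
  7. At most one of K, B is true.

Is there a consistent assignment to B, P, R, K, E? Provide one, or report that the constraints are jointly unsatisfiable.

B: False, P: True, R: True, K: True, E: True

  (1) {P, K}: 2 true — at least one ✓
  (2) K=T ⇒ P: T ✓
  (3) {E, P, R, B}: 3 true — at least one ✓
  (4) E=T, B=F — not both ✓
  (5) R=T, P=T — same ✓
  (6) B=F, R=T — not both ✓
  (7) {K, B}: 1 true — at most one ✓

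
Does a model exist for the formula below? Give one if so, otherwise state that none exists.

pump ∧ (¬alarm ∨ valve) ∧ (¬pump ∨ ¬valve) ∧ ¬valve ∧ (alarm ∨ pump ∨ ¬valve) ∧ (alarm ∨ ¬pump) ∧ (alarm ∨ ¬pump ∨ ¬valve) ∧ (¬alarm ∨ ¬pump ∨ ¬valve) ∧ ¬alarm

Unsatisfiable

Case alarm = True:
  Clause (¬alarm) is falsified — contradiction.
Case alarm = False:
  (pump) forces pump = True.
  Clause (alarm ∨ ¬pump) is falsified — contradiction.
Both cases fail, so the formula is unsatisfiable.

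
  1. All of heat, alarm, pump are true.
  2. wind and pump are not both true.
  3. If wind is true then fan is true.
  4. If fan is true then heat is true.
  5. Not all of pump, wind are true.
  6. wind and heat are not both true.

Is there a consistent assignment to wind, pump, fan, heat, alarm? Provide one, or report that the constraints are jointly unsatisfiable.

wind = False, pump = True, fan = True, heat = True, alarm = True

  (1) {heat, alarm, pump}: all 3 true ✓
  (2) wind=F, pump=T — not both ✓
  (3) wind=F ⇒ fan: vacuous ✓
  (4) fan=T ⇒ heat: T ✓
  (5) {pump, wind}: 1/2 true — not all ✓
  (6) wind=F, heat=T — not both ✓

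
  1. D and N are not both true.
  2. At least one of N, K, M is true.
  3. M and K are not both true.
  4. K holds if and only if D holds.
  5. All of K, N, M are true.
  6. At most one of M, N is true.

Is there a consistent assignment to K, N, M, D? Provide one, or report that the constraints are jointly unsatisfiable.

Case K = True:
  (3) with K=T forces M = False.
  Constraint (5) is violated (M=F) — contradiction.
Case K = False:
  Constraint (5) is violated (K=F) — contradiction.
Both cases fail — unsatisfiable.

Unsatisfiable — no assignment works.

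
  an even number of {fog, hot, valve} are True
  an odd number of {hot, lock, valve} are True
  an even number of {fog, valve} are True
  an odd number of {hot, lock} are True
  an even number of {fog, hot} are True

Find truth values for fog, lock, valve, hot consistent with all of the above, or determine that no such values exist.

fog = False; lock = True; valve = False; hot = False

{fog, hot, valve}: 0 true → even ✓
{hot, lock, valve}: 1 true → odd ✓
{fog, valve}: 0 true → even ✓
{hot, lock}: 1 true → odd ✓
{fog, hot}: 0 true → even ✓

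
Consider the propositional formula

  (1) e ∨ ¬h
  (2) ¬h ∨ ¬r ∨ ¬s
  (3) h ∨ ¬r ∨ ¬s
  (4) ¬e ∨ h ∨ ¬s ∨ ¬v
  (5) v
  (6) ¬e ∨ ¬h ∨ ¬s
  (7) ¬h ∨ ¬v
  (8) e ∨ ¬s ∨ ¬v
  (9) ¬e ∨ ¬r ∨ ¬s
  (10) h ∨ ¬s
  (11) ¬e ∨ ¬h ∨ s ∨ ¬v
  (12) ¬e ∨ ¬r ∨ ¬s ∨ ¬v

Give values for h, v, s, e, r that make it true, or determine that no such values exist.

Unit clause (v) forces v = True.
In (¬h ∨ ¬v) only ¬h is left, so h = False.
In (h ∨ ¬s) only ¬s is left, so s = False.
Set e = True.
Set r = False.
All clauses satisfied.

h: False, v: True, s: False, e: True, r: False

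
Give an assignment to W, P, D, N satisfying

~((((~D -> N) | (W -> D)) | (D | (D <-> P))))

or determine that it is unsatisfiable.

W = True; P = True; D = False; N = False

  ~((((~D -> N) | (W -> D)) | (D | (D <-> P)))) = True
    ((~D -> N) | (W -> D)) | (D | (D <-> P)) = False
      (~D -> N) | (W -> D) = False
        ~D -> N = False
          ~D = True
        W -> D = False
      D | (D <-> P) = False
        D <-> P = False
The formula evaluates to True.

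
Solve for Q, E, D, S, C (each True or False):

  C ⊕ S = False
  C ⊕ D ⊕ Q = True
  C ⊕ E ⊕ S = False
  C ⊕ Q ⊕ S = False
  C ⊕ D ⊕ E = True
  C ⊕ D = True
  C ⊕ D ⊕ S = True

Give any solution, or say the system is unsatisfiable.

Q = False, E = False, D = True, S = False, C = False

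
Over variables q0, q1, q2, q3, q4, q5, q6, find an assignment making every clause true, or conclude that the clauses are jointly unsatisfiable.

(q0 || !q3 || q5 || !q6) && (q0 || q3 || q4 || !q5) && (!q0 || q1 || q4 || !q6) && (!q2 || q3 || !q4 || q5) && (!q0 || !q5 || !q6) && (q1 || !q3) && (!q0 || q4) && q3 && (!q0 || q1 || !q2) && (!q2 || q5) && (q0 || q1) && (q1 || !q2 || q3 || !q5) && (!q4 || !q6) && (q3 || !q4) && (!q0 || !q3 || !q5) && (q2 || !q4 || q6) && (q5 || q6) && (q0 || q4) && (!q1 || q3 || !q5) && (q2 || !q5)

Unit clause (q3) forces q3 = True.
In (q1 || !q3) only q1 is left, so q1 = True.
Try q0 = True:
  (!q0 || q4) forces q4 = True.
  (!q4 || !q6) forces q6 = False.
  (!q0 || !q3 || !q5) forces q5 = False.
  clause (q5 || q6) is falsified — backtrack.
So q0 = False.
  then (q0 || q4) forces q4 = True.
  then (!q4 || !q6) forces q6 = False.
  then (q2 || !q4 || q6) forces q2 = True.
  then (q5 || q6) forces q5 = True.
All clauses satisfied.

q0 = False; q1 = True; q2 = True; q3 = True; q4 = True; q5 = True; q6 = False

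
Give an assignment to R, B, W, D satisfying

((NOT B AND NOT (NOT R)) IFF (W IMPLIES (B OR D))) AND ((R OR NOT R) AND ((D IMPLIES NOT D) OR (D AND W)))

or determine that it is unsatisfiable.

R = False; B = False; W = True; D = False

  (NOT B AND NOT (NOT R)) IFF (W IMPLIES (B OR D)) = True
    NOT B AND NOT (NOT R) = False
      NOT B = True
      NOT (NOT R) = False
        NOT R = True
    W IMPLIES (B OR D) = False
      B OR D = False
  (R OR NOT R) AND ((D IMPLIES NOT D) OR (D AND W)) = True
    R OR NOT R = True
      NOT R = True
    (D IMPLIES NOT D) OR (D AND W) = True
      D IMPLIES NOT D = True
        NOT D = True
      D AND W = False
Both conjuncts True, so the formula holds.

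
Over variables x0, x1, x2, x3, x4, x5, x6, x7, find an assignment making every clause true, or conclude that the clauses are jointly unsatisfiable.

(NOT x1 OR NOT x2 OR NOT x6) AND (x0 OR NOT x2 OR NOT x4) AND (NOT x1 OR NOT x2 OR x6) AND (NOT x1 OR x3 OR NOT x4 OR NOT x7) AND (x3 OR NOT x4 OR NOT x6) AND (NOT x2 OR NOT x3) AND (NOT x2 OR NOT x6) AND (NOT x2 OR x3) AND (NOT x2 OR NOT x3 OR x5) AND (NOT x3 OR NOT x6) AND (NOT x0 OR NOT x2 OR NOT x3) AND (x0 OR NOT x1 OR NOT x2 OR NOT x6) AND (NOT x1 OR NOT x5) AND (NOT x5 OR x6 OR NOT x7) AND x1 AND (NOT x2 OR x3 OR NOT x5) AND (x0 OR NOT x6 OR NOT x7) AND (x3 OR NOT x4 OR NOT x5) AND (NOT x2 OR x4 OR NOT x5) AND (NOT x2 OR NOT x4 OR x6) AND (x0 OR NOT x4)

x0=T, x1=T, x2=F, x3=T, x4=T, x5=F, x6=F, x7=T

Unit clause (x1) forces x1 = True.
In (NOT x1 OR NOT x5) only NOT x5 is left, so x5 = False.
Set x0 = True.
Try x2 = True:
  (NOT x1 OR NOT x2 OR NOT x6) forces x6 = False.
  clause (NOT x1 OR NOT x2 OR x6) is falsified — backtrack.
So x2 = False.
Set x3 = True.
  then (NOT x3 OR NOT x6) forces x6 = False.
Set x4 = True.
Set x7 = True.
All clauses satisfied.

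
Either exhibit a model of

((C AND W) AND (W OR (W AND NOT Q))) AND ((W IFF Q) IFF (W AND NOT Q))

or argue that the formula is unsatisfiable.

Case W = True: the formula simplifies to C AND (Q IFF NOT Q).
  Q = True: the conjunct Q IFF NOT Q becomes True IFF NOT True = False.
  Q = False: the conjunct Q IFF NOT Q becomes False IFF NOT False = False.
Case W = False: the conjunct W is False.
Both cases fail — unsatisfiable.

The formula is unsatisfiable.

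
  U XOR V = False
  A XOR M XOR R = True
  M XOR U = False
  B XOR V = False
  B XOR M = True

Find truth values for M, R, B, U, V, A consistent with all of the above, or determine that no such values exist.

Adding constraints 1, 3, 4, 5 mod 2: every variable appears an even number of times on the left, so the left side is 0.
But the right sides sum to 1 (mod 2). 0 ≠ 1 — the system is inconsistent.

Unsatisfiable — no assignment works.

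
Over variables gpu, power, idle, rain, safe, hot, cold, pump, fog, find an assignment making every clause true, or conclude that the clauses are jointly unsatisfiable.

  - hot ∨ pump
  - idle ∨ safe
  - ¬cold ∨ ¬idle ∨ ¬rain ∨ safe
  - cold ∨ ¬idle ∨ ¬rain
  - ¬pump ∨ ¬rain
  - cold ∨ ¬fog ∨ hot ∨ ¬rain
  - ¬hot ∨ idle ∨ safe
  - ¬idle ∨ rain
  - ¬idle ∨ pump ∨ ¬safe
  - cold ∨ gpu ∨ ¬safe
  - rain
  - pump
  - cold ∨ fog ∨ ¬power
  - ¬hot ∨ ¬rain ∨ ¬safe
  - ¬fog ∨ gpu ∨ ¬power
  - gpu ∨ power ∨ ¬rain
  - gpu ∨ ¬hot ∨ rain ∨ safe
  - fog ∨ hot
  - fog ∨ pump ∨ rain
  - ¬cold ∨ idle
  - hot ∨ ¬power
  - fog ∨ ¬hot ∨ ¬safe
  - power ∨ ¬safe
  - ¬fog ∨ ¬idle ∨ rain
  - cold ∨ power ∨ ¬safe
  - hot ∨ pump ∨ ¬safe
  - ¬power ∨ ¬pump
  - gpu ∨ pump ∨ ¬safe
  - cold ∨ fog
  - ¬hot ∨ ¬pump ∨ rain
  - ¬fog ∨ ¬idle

The formula is unsatisfiable.

Case rain = True:
  (¬pump ∨ ¬rain) forces pump = False.
  Clause (pump) is falsified — contradiction.
Case rain = False:
  Clause (rain) is falsified — contradiction.
Both cases fail, so the formula is unsatisfiable.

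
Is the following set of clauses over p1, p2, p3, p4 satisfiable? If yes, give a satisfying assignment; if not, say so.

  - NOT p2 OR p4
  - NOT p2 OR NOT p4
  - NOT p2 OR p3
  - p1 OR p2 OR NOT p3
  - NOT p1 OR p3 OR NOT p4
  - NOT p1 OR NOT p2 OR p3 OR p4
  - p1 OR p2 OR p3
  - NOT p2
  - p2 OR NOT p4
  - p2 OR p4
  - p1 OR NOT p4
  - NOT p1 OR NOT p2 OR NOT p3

Case p2 = True:
  Clause (NOT p2) is falsified — contradiction.
Case p2 = False:
  (p2 OR NOT p4) forces p4 = False.
  Clause (p2 OR p4) is falsified — contradiction.
Both cases fail, so the formula is unsatisfiable.

The formula is unsatisfiable.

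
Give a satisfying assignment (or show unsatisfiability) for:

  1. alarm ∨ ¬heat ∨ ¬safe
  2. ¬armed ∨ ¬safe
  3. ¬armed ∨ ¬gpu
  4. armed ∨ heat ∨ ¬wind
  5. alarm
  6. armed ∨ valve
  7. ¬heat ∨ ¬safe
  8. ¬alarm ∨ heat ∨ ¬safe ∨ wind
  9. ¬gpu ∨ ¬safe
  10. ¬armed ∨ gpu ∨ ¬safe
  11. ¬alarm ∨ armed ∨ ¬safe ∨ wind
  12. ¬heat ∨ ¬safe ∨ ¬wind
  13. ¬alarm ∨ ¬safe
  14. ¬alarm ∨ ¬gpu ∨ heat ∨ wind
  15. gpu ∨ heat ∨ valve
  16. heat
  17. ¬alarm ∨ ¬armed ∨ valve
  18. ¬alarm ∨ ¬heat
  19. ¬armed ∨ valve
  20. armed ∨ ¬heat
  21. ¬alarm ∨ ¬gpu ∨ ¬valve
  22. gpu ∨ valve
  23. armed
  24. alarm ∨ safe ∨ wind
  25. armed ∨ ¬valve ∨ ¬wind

Unsatisfiable — no assignment works.

Case heat = True:
  (alarm) forces alarm = True.
  Clause (¬alarm ∨ ¬heat) is falsified — contradiction.
Case heat = False:
  Clause (heat) is falsified — contradiction.
Both cases fail, so the formula is unsatisfiable.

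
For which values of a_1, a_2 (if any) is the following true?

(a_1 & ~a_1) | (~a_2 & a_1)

a_1=T, a_2=F

  (a_1 & ~a_1) | (~a_2 & a_1) = True
    a_1 & ~a_1 = False
      ~a_1 = False
    ~a_2 & a_1 = True
      ~a_2 = True
The formula evaluates to True.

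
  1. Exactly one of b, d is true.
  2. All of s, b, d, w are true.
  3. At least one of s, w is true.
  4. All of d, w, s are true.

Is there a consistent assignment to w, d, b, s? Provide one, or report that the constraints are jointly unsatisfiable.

Case d = True:
  (1) with d=T forces b = False.
  Constraint (2) is violated (b=F) — contradiction.
Case d = False:
  Constraint (2) is violated (d=F) — contradiction.
Both cases fail — unsatisfiable.

Unsatisfiable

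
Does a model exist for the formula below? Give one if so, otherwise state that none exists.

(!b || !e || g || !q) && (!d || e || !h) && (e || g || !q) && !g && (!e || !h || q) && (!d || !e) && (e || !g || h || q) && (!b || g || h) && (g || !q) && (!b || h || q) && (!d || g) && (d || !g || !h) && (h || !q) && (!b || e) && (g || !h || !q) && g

UNSATISFIABLE

Case g = True:
  Clause (!g) is falsified — contradiction.
Case g = False:
  Clause (g) is falsified — contradiction.
Both cases fail, so the formula is unsatisfiable.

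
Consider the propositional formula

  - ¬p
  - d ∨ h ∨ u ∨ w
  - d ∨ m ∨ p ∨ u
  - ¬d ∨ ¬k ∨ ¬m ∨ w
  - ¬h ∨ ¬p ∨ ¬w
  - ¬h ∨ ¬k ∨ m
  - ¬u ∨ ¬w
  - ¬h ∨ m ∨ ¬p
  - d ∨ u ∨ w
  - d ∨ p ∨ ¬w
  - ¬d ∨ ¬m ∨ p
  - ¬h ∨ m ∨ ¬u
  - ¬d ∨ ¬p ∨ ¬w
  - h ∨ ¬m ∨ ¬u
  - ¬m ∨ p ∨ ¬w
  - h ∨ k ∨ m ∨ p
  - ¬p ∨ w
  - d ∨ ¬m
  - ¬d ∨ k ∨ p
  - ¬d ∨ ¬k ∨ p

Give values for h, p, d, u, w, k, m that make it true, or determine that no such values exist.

h=F, p=F, d=F, u=T, w=F, k=T, m=F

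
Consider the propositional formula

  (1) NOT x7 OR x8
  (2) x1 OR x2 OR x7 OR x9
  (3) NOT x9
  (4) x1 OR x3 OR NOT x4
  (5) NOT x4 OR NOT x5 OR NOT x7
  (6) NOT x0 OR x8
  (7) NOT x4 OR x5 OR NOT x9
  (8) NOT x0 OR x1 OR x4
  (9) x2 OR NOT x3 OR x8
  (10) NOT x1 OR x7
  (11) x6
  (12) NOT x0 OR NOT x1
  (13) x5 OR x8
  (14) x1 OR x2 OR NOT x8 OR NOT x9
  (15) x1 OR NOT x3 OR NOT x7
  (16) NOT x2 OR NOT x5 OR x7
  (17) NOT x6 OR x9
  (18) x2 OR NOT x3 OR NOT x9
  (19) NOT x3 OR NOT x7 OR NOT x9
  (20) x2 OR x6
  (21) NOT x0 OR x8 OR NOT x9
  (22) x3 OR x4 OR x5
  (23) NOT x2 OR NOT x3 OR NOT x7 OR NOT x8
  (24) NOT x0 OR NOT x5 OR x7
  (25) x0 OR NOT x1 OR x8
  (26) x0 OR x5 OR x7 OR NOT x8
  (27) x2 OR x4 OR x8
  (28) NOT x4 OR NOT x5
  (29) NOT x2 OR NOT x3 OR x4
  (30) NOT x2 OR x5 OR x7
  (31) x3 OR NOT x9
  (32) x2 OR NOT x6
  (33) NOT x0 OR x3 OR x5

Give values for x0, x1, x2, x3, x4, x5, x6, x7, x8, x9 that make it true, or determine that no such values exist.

The formula is unsatisfiable.

Case x6 = True:
  (NOT x9) forces x9 = False.
  Clause (NOT x6 OR x9) is falsified — contradiction.
Case x6 = False:
  Clause (x6) is falsified — contradiction.
Both cases fail, so the formula is unsatisfiable.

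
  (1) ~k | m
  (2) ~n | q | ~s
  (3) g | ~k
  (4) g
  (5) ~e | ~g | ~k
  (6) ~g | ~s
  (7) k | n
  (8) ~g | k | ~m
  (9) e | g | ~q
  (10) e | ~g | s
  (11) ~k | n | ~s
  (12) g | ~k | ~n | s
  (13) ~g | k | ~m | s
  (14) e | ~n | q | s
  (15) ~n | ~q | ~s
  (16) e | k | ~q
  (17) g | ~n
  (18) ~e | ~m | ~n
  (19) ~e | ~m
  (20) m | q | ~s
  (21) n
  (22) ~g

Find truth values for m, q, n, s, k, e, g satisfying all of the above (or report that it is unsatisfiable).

Unsatisfiable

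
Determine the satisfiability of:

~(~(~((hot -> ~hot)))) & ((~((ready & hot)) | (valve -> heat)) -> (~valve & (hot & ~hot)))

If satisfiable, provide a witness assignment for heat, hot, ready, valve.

heat=F; hot=T; ready=T; valve=T

  ~(~(~((hot -> ~hot)))) = True
    ~(~((hot -> ~hot))) = False
      ~((hot -> ~hot)) = True
        hot -> ~hot = False
          ~hot = False
  (~((ready & hot)) | (valve -> heat)) -> (~valve & (hot & ~hot)) = True
    ~((ready & hot)) | (valve -> heat) = False
      ~((ready & hot)) = False
        ready & hot = True
      valve -> heat = False
    ~valve & (hot & ~hot) = False
      ~valve = False
      hot & ~hot = False
        ~hot = False
Both conjuncts True, so the formula holds.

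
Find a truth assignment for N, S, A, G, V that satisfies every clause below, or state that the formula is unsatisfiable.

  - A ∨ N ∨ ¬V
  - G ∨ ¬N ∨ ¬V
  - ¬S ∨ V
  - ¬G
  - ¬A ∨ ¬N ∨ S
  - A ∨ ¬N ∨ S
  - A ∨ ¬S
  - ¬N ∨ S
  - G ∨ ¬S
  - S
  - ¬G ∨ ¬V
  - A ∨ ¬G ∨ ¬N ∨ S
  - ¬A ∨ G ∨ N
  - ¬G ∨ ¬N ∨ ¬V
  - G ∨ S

Case G = True:
  Clause (¬G) is falsified — contradiction.
Case G = False:
  (G ∨ ¬S) forces S = False.
  Clause (S) is falsified — contradiction.
Both cases fail, so the formula is unsatisfiable.

Unsatisfiable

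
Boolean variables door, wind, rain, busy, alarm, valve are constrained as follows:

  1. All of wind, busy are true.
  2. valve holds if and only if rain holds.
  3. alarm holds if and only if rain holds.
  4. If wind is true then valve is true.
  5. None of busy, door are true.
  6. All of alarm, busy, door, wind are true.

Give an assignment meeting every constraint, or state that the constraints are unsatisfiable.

UNSATISFIABLE

Case door = True:
  Constraint (5) is violated (door=T) — contradiction.
Case door = False:
  Constraint (6) is violated (door=F) — contradiction.
Both cases fail — unsatisfiable.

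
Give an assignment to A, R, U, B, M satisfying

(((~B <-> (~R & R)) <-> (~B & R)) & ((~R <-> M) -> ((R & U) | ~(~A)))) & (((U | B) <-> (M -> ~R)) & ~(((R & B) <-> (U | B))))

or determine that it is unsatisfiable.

A=T, R=F, U=T, B=F, M=F

  ((~B <-> (~R & R)) <-> (~B & R)) & ((~R <-> M) -> ((R & U) | ~(~A))) = True
    (~B <-> (~R & R)) <-> (~B & R) = True
      ~B <-> (~R & R) = False
        ~B = True
        ~R & R = False
          ~R = True
      ~B & R = False
        ~B = True
    (~R <-> M) -> ((R & U) | ~(~A)) = True
      ~R <-> M = False
        ~R = True
      (R & U) | ~(~A) = True
        R & U = False
        ~(~A) = True
          ~A = False
  ((U | B) <-> (M -> ~R)) & ~(((R & B) <-> (U | B))) = True
    (U | B) <-> (M -> ~R) = True
      U | B = True
      M -> ~R = True
        ~R = True
    ~(((R & B) <-> (U | B))) = True
      (R & B) <-> (U | B) = False
        R & B = False
        U | B = True
Both conjuncts True, so the formula holds.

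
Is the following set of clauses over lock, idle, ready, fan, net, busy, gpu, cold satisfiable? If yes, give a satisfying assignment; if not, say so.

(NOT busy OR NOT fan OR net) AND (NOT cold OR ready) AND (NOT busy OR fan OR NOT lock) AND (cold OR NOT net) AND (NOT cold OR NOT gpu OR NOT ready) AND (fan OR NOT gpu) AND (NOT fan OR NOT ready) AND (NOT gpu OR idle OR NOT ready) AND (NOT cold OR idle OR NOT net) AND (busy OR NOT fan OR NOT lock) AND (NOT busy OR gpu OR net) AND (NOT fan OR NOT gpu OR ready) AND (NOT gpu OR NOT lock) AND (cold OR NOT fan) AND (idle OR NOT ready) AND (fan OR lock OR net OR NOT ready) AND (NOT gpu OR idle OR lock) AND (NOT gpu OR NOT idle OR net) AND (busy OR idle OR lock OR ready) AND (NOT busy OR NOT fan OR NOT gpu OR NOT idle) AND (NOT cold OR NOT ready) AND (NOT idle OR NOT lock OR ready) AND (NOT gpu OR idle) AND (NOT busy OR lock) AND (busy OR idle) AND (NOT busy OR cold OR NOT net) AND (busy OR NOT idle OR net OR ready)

lock = True, idle = True, ready = True, fan = False, net = False, busy = False, gpu = False, cold = False

Set lock = True.
  then (NOT gpu OR NOT lock) forces gpu = False.
Try idle = False:
  (idle OR NOT ready) forces ready = False.
  (NOT cold OR ready) forces cold = False.
  (cold OR NOT net) forces net = False.
  (NOT busy OR gpu OR net) forces busy = False.
  clause (busy OR idle) is falsified — backtrack.
So idle = True.
  then (NOT idle OR NOT lock OR ready) forces ready = True.
  then (NOT fan OR NOT ready) forces fan = False.
  then (NOT cold OR NOT ready) forces cold = False.
  then (NOT busy OR fan OR NOT lock) forces busy = False.
  then (cold OR NOT net) forces net = False.
All clauses satisfied.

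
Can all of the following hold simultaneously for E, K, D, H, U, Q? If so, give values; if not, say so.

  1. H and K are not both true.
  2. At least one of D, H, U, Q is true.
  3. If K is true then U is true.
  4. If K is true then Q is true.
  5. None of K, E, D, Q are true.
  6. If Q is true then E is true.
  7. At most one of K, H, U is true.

E = False, K = False, D = False, H = False, U = True, Q = False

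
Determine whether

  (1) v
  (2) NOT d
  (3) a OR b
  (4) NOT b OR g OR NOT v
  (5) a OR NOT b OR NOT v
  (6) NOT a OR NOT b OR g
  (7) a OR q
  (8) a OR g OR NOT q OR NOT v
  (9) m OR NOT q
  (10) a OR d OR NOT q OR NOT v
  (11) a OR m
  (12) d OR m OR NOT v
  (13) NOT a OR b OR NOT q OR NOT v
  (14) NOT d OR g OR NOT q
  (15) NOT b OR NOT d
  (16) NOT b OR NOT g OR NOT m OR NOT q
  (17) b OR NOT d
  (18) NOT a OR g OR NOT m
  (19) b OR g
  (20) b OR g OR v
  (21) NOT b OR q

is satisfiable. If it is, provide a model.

Unit clause (v) forces v = True.
Unit clause (NOT d) forces d = False.
In (d OR m OR NOT v) only m is left, so m = True.
Try b = True:
  (NOT b OR g OR NOT v) forces g = True.
  (a OR NOT b OR NOT v) forces a = True.
  (NOT b OR NOT g OR NOT m OR NOT q) forces q = False.
  clause (NOT b OR q) is falsified — backtrack.
So b = False.
  then (a OR b) forces a = True.
  then (NOT a OR b OR NOT q OR NOT v) forces q = False.
  then (NOT a OR g OR NOT m) forces g = True.
All clauses satisfied.

b: False, v: True, d: False, a: True, q: False, g: True, m: True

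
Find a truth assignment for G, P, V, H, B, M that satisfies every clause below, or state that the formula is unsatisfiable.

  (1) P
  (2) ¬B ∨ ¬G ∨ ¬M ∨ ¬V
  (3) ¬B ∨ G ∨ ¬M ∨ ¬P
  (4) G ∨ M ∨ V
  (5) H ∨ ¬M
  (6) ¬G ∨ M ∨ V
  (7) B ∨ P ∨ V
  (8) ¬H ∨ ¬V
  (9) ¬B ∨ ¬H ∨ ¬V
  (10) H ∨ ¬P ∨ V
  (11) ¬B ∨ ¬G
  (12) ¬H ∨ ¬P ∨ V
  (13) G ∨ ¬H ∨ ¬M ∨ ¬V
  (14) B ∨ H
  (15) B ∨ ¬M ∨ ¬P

G=F, P=T, V=T, H=F, B=T, M=F

Unit clause (P) forces P = True.
Try G = True:
  (¬B ∨ ¬G) forces B = False.
  (B ∨ H) forces H = True.
  (¬H ∨ ¬V) forces V = False.
  clause (¬H ∨ ¬P ∨ V) is falsified — backtrack.
So G = False.
Set V = True.
  then (¬H ∨ ¬V) forces H = False.
  then (B ∨ H) forces B = True.
  then (¬B ∨ G ∨ ¬M ∨ ¬P) forces M = False.
All clauses satisfied.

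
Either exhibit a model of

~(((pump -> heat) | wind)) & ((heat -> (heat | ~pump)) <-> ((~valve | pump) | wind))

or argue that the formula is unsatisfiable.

valve=F; wind=F; heat=F; pump=T

  ~(((pump -> heat) | wind)) = True
    (pump -> heat) | wind = False
      pump -> heat = False
  (heat -> (heat | ~pump)) <-> ((~valve | pump) | wind) = True
    heat -> (heat | ~pump) = True
      heat | ~pump = False
        ~pump = False
    (~valve | pump) | wind = True
      ~valve | pump = True
        ~valve = True
Both conjuncts True, so the formula holds.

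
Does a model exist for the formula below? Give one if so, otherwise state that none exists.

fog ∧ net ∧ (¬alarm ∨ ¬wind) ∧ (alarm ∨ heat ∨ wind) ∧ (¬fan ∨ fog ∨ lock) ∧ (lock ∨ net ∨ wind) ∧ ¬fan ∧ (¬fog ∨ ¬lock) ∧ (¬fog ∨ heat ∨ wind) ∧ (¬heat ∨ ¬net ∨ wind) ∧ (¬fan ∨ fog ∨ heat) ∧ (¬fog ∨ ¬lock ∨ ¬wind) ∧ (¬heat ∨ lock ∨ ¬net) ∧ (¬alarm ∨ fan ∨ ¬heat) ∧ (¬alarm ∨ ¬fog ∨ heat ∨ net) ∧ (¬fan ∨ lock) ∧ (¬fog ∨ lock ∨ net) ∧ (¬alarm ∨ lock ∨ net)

Unit clause (fog) forces fog = True.
Unit clause (net) forces net = True.
Unit clause (¬fan) forces fan = False.
In (¬fog ∨ ¬lock) only ¬lock is left, so lock = False.
In (¬heat ∨ lock ∨ ¬net) only ¬heat is left, so heat = False.
In (¬fog ∨ heat ∨ wind) only wind is left, so wind = True.
In (¬alarm ∨ ¬wind) only ¬alarm is left, so alarm = False.
All clauses satisfied.

alarm=F; wind=T; heat=F; fog=T; lock=F; fan=F; net=T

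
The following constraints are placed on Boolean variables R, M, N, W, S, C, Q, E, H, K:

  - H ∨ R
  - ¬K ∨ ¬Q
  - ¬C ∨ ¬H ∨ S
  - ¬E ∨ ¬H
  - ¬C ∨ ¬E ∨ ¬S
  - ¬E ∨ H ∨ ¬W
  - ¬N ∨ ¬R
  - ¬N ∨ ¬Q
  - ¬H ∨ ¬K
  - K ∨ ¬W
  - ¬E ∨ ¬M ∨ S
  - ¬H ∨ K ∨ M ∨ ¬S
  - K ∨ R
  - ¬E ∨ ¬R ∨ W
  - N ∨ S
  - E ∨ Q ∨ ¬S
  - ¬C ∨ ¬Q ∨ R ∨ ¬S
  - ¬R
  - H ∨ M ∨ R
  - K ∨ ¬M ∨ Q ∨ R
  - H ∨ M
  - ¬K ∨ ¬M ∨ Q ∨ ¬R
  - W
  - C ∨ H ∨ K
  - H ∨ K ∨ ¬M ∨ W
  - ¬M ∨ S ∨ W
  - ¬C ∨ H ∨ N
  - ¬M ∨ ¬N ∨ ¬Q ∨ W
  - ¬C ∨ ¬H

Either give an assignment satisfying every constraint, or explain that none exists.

No satisfying assignment exists.

Case R = True:
  Clause (¬R) is falsified — contradiction.
Case R = False:
  (H ∨ R) forces H = True.
  (¬E ∨ ¬H) forces E = False.
  (¬H ∨ ¬K) forces K = False.
  Clause (K ∨ R) is falsified — contradiction.
Both cases fail, so the formula is unsatisfiable.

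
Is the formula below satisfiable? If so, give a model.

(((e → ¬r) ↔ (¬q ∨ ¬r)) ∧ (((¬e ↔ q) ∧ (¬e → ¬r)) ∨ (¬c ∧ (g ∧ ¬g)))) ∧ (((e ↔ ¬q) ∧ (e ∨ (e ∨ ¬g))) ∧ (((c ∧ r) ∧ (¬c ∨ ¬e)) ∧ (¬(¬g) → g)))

The formula is unsatisfiable.

Case c = True: the formula simplifies to (((e → ¬r) ↔ (¬q ∨ ¬r)) ∧ ((¬e ↔ q) ∧ (¬e → ¬r))) ∧ (((e ↔ ¬q) ∧ (e ∨ (e ∨ ¬g))) ∧ ((r ∧ ¬e) ∧ (¬(¬g) → g))).
  e = True: the conjunct ¬e is False.
  e = False: simplifies to ((¬q ∨ ¬r) ∧ (q ∧ ¬r)) ∧ ((q ∧ ¬g) ∧ (r ∧ (¬(¬g) → g))).
    r = True: the conjunct ¬r is False.
    r = False: the conjunct r is False.
Case c = False: the conjunct c is False.
Both cases fail — unsatisfiable.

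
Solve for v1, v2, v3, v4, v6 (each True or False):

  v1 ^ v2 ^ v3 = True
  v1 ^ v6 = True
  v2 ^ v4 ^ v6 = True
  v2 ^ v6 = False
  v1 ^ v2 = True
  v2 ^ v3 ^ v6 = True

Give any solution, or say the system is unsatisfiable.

Unsatisfiable — no assignment works.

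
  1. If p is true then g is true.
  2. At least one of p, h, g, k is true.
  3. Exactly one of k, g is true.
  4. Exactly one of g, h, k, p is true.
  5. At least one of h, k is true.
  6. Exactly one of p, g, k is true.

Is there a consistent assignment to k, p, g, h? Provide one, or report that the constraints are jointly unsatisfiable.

k: True, p: False, g: False, h: False

  (1) p=F ⇒ g: vacuous ✓
  (2) {p, h, g, k}: 1 true — at least one ✓
  (3) {k, g}: 1 true — exactly one ✓
  (4) {g, h, k, p}: 1 true — exactly one ✓
  (5) {h, k}: 1 true — at least one ✓
  (6) {p, g, k}: 1 true — exactly one ✓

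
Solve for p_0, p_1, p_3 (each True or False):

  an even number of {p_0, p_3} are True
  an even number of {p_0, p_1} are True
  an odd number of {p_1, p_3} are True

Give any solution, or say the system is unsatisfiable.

Unsatisfiable

Adding constraints 1, 2, 3 mod 2: every variable appears an even number of times on the left, so the left side is 0.
But the right sides sum to 1 (mod 2). 0 ≠ 1 — the system is inconsistent.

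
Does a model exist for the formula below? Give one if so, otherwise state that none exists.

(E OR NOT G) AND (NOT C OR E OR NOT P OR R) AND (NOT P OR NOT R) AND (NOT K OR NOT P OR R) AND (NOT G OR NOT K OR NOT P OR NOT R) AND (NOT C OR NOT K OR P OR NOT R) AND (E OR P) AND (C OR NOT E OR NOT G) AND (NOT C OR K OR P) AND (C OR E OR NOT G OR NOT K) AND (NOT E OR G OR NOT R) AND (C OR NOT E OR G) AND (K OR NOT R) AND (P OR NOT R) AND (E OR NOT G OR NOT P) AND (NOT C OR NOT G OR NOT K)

Set C = True.
Set G = False.
Set K = False.
  then (NOT C OR K OR P) forces P = True.
  then (K OR NOT R) forces R = False.
  then (NOT C OR E OR NOT P OR R) forces E = True.
All clauses satisfied.

C: True; G: False; K: False; R: False; P: True; E: True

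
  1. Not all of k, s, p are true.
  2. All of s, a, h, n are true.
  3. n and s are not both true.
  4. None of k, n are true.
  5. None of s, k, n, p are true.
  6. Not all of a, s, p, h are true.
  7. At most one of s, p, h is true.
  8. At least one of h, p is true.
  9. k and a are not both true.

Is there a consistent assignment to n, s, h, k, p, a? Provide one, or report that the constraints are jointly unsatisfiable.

Case n = True:
  Constraint (4) is violated (n=T) — contradiction.
Case n = False:
  Constraint (2) is violated (n=F) — contradiction.
Both cases fail — unsatisfiable.

UNSATISFIABLE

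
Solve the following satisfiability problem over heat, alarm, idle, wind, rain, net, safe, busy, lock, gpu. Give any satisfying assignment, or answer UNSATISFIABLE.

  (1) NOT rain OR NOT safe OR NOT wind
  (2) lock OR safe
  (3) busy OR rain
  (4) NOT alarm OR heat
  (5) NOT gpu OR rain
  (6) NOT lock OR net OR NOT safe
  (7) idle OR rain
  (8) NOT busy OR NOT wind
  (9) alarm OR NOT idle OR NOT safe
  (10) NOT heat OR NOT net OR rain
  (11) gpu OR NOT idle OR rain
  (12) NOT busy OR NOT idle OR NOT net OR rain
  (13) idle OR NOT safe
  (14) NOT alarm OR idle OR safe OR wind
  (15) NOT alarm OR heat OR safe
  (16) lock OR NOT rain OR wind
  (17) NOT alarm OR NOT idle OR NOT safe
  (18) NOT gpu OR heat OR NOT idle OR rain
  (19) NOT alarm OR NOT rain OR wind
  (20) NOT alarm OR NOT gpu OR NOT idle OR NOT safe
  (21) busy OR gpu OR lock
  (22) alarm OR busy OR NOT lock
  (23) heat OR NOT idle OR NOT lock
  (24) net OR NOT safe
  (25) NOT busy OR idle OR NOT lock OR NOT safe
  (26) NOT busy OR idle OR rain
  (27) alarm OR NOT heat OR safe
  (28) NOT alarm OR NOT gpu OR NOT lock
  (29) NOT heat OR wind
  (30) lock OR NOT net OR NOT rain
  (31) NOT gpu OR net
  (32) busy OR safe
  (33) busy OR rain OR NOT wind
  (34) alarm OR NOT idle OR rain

heat = False, alarm = False, idle = False, wind = False, rain = True, net = False, safe = False, busy = True, lock = True, gpu = False

Set heat = False.
  then (NOT alarm OR heat) forces alarm = False.
Set idle = False.
  then (idle OR rain) forces rain = True.
  then (idle OR NOT safe) forces safe = False.
  then (busy OR safe) forces busy = True.
  then (lock OR safe) forces lock = True.
  then (NOT busy OR NOT wind) forces wind = False.
Set net = False.
  then (NOT gpu OR net) forces gpu = False.
All clauses satisfied.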